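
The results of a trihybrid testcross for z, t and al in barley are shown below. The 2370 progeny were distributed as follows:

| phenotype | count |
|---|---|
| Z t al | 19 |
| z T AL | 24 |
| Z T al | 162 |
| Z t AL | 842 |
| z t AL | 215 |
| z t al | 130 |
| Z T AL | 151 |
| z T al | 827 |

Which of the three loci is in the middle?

The two most frequent reciprocal classes, Z t AL and z T al, are the parental types, so the F1 was Z t AL / z T al.
The two rarest classes, Z t al and z T AL, are the double crossovers. Comparing them with the parentals, only the al allele has switched, so al is the middle locus and the order is t – al – z.

al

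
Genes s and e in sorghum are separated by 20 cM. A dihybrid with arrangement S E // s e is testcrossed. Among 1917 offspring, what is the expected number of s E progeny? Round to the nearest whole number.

A map distance of 20 cM corresponds to a recombination frequency of 0.200.
The F1 is S E / s e, so s E is a recombinant gamete class with expected frequency r/2 = 0.200/2 = 0.1000.
Expected number = 0.1000 × 1917 = 191.70 ≈ 192.

192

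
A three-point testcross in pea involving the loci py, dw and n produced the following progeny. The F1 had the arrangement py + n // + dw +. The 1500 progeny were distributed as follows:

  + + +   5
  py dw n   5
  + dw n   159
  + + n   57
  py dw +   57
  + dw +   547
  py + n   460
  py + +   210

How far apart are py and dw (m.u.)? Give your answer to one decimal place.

8.3 m.u.

The two rarest classes, py dw n and + + +, are the double crossovers. Comparing them with the parentals, only the dw allele has switched, so dw is the middle locus and the order is n – dw – py.
Crossovers in the dw–py interval produce the single-crossover classes + + n and py dw + (57 + 57 = 114) plus the double crossovers (10).
RF(dw–py) = (114 + 10) / 1500 = 124/1500 = 0.0827 → 8.3 m.u.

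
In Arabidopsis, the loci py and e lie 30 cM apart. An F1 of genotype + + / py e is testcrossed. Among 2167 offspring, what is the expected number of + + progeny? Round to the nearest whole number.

758

A map distance of 30 cM corresponds to a recombination frequency of 0.300.
The F1 is + + / py e, so + + is a parental gamete class with expected frequency (1 − r)/2 = 0.700/2 = 0.3500.
Expected number = 0.3500 × 2167 = 758.45 ≈ 758.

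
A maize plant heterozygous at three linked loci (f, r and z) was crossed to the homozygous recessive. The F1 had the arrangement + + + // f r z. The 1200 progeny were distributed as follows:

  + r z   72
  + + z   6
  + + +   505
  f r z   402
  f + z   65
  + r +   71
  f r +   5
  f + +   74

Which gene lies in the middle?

z

The two rarest classes, + + z and f r +, are the double crossovers. Comparing them with the parentals, only the z allele has switched, so z is the middle locus and the order is r – z – f.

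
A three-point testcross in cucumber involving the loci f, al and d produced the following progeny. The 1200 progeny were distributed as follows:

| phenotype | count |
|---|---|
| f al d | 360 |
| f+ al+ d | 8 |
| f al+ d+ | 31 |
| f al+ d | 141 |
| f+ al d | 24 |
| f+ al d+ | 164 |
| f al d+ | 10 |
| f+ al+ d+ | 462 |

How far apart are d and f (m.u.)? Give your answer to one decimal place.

The two most frequent reciprocal classes, f al d and f+ al+ d+, are the parental types, so the F1 was f al d / f+ al+ d+.
The two rarest classes, f al d+ and f+ al+ d, are the double crossovers. Comparing them with the parentals, only the d allele has switched, so d is the middle locus and the order is al – d – f.
Crossovers in the d–f interval produce the single-crossover classes f+ al d and f al+ d+ (24 + 31 = 55) plus the double crossovers (18).
RF(d–f) = (55 + 18) / 1200 = 73/1200 = 0.0608 → 6.1 m.u.

6.1 m.u.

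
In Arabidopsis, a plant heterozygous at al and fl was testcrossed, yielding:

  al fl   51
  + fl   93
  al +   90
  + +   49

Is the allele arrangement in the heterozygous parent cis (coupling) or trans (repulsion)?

trans

The two most frequent classes are + fl (93) and al + (90); these are the parental (non-recombinant) types.
So the F1 carried + fl on one chromosome and al + on the other — the recessive alleles are on opposite chromosomes (trans / repulsion).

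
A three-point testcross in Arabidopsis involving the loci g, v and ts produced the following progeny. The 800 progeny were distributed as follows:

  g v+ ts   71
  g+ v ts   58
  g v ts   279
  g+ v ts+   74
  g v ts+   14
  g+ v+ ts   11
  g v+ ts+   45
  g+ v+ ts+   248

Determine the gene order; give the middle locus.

ts

The two most frequent reciprocal classes, g+ v+ ts+ and g v ts, are the parental types, so the F1 was g+ v+ ts+ / g v ts.
The two rarest classes, g+ v+ ts and g v ts+, are the double crossovers. Comparing them with the parentals, only the ts allele has switched, so ts is the middle locus and the order is v – ts – g.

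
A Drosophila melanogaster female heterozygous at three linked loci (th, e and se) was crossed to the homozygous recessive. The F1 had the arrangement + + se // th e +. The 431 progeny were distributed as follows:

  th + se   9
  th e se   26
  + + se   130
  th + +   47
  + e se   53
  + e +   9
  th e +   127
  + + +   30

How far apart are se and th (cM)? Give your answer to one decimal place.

17.2 cM

The two rarest classes, th + se and + e +, are the double crossovers. Comparing them with the parentals, only the th allele has switched, so th is the middle locus and the order is se – th – e.
Crossovers in the se–th interval produce the single-crossover classes + + + and th e se (30 + 26 = 56) plus the double crossovers (18).
RF(se–th) = (56 + 18) / 431 = 74/431 = 0.1717 → 17.2 cM.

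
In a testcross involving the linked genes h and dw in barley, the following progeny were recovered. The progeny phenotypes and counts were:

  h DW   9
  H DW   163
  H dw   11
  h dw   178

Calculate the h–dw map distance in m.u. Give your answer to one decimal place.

5.5 m.u.

The two most frequent classes, H DW (163) and h dw (178), are the parental types, so the F1 was H DW / h dw.
The recombinant classes are H dw and h DW: 11 + 9 = 20.
Recombination frequency = 20/361 = 0.0554 ≈ 5.5%, i.e. 5.5 m.u.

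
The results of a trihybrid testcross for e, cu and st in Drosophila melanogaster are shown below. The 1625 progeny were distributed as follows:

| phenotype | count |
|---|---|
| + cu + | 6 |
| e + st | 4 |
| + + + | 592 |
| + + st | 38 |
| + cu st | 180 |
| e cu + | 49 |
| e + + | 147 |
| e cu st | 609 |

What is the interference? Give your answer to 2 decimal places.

The two most frequent reciprocal classes, + + + and e cu st, are the parental types, so the F1 was + + + / e cu st.
The two rarest classes, + cu + and e + st, are the double crossovers. Comparing them with the parentals, only the cu allele has switched, so cu is the middle locus and the order is st – cu – e.
st–cu: (87 + 10)/1625 = 0.0597; cu–e: (327 + 10)/1625 = 0.2074.
Expected DCO frequency = 0.0597 × 0.2074 ≈ 0.01238; observed = 10/1625 ≈ 0.00615.
Coefficient of coincidence = 0.00615/0.01238 ≈ 0.50; interference = 1 − 0.50 = 0.50.

0.50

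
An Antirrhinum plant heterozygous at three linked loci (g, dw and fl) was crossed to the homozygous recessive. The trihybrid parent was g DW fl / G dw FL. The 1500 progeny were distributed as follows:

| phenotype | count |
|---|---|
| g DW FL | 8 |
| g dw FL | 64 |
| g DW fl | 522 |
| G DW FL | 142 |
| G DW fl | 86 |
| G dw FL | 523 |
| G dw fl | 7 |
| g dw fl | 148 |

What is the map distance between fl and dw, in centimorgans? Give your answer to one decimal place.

20.3 centimorgans

The two rarest classes, g DW FL and G dw fl, are the double crossovers. Comparing them with the parentals, only the fl allele has switched, so fl is the middle locus and the order is dw – fl – g.
Crossovers in the dw–fl interval produce the single-crossover classes g dw fl and G DW FL (148 + 142 = 290) plus the double crossovers (15).
RF(dw–fl) = (290 + 15) / 1500 = 305/1500 = 0.2033 → 20.3 centimorgans.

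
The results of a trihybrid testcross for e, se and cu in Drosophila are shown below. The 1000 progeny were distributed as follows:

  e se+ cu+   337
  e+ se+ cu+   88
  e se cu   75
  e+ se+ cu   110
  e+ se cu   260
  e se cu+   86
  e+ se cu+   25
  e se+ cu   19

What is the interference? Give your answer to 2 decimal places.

0.11

The two most frequent reciprocal classes, e se+ cu+ and e+ se cu, are the parental types, so the F1 was e se+ cu+ / e+ se cu.
The two rarest classes, e se+ cu and e+ se cu+, are the double crossovers. Comparing them with the parentals, only the cu allele has switched, so cu is the middle locus and the order is e – cu – se.
e–cu: (163 + 44)/1000 = 0.2070; cu–se: (196 + 44)/1000 = 0.2400.
Expected DCO frequency = 0.2070 × 0.2400 ≈ 0.04968; observed = 44/1000 ≈ 0.04400.
Coefficient of coincidence = 0.04400/0.04968 ≈ 0.89; interference = 1 − 0.89 = 0.11.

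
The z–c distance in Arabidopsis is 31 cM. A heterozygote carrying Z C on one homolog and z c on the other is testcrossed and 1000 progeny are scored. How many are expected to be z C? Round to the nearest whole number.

A map distance of 31 cM corresponds to a recombination frequency of 0.310.
The F1 is Z C / z c, so z C is a recombinant gamete class with expected frequency r/2 = 0.310/2 = 0.1550.
Expected number = 0.1550 × 1000 = 155.00 ≈ 155.

155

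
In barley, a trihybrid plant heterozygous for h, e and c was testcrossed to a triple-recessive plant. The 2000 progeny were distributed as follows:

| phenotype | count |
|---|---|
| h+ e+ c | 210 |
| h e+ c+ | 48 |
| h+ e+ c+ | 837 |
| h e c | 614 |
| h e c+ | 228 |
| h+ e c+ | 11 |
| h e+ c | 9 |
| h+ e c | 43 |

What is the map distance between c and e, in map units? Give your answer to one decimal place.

The two most frequent reciprocal classes, h+ e+ c+ and h e c, are the parental types, so the F1 was h+ e+ c+ / h e c.
The two rarest classes, h+ e c+ and h e+ c, are the double crossovers. Comparing them with the parentals, only the e allele has switched, so e is the middle locus and the order is c – e – h.
Crossovers in the c–e interval produce the single-crossover classes h+ e+ c and h e c+ (210 + 228 = 438) plus the double crossovers (20).
RF(c–e) = (438 + 20) / 2000 = 458/2000 = 0.2290 → 22.9 map units.

22.9 map units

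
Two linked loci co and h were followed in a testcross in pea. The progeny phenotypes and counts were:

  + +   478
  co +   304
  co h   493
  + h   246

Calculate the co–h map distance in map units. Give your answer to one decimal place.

36.2 map units

The two most frequent classes, + + (478) and co h (493), are the parental types, so the F1 was + + / co h.
The recombinant classes are + h and co +: 246 + 304 = 550.
Recombination frequency = 550/1521 = 0.3616 ≈ 36.2%, i.e. 36.2 map units.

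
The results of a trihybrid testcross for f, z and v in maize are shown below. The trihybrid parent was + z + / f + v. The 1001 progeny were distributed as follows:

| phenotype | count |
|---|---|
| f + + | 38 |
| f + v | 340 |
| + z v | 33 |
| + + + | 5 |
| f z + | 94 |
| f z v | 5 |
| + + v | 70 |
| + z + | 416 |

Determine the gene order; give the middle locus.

z

The two rarest classes, + + + and f z v, are the double crossovers. Comparing them with the parentals, only the z allele has switched, so z is the middle locus and the order is f – z – v.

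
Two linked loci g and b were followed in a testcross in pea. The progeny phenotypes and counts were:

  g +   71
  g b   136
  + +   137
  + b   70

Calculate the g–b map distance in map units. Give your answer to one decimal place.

The two most frequent classes, + + (137) and g b (136), are the parental types, so the F1 was + + / g b.
The recombinant classes are + b and g +: 70 + 71 = 141.
Recombination frequency = 141/414 = 0.3406 ≈ 34.1%, i.e. 34.1 map units.

34.1 map units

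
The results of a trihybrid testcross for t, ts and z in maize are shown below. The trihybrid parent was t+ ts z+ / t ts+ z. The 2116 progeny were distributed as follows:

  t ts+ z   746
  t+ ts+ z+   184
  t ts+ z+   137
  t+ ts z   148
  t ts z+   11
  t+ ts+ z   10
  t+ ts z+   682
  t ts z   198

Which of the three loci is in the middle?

t

The two rarest classes, t ts z+ and t+ ts+ z, are the double crossovers. Comparing them with the parentals, only the t allele has switched, so t is the middle locus and the order is ts – t – z.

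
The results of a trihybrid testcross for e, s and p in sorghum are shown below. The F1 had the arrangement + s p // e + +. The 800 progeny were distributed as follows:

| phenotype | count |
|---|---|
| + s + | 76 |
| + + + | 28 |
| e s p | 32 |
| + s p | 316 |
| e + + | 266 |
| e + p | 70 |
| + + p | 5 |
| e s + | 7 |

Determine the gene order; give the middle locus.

The two rarest classes, + + p and e s +, are the double crossovers. Comparing them with the parentals, only the s allele has switched, so s is the middle locus and the order is e – s – p.

s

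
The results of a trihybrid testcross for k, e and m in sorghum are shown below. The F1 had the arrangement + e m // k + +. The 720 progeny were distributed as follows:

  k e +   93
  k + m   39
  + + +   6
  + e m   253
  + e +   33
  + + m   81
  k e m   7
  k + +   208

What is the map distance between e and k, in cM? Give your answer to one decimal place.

26.0 cM

The two rarest classes, k e m and + + +, are the double crossovers. Comparing them with the parentals, only the k allele has switched, so k is the middle locus and the order is e – k – m.
Crossovers in the e–k interval produce the single-crossover classes + + m and k e + (81 + 93 = 174) plus the double crossovers (13).
RF(e–k) = (174 + 13) / 720 = 187/720 = 0.2597 → 26.0 cM.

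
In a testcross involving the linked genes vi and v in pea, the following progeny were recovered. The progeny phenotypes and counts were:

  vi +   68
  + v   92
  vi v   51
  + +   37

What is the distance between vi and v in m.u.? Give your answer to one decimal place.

The two most frequent classes, + v (92) and vi + (68), are the parental types, so the F1 was + v / vi +.
The recombinant classes are + + and vi v: 37 + 51 = 88.
Recombination frequency = 88/248 = 0.3548 ≈ 35.5%, i.e. 35.5 m.u.

35.5 m.u.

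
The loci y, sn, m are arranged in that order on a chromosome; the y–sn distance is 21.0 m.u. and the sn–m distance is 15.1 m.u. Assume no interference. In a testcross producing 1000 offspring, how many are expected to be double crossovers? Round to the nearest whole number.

32

Map distances give recombination frequencies of 0.210 and 0.151 for the two intervals.
With no interference, expected double-crossover frequency = 0.210 × 0.151 = 0.03171.
Expected number = 0.03171 × 1000 = 31.71 ≈ 32.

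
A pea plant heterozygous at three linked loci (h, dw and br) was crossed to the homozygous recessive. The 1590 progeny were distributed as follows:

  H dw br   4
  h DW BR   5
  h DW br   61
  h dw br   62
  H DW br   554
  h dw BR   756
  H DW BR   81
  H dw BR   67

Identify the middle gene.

The two most frequent reciprocal classes, H DW br and h dw BR, are the parental types, so the F1 was H DW br / h dw BR.
The two rarest classes, H dw br and h DW BR, are the double crossovers. Comparing them with the parentals, only the dw allele has switched, so dw is the middle locus and the order is h – dw – br.

dw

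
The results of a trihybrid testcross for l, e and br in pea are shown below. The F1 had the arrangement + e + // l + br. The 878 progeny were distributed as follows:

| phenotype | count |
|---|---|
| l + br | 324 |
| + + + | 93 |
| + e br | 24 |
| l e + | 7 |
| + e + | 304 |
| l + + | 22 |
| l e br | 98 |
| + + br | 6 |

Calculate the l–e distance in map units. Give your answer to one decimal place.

The two rarest classes, l e + and + + br, are the double crossovers. Comparing them with the parentals, only the l allele has switched, so l is the middle locus and the order is br – l – e.
Crossovers in the l–e interval produce the single-crossover classes + + + and l e br (93 + 98 = 191) plus the double crossovers (13).
RF(l–e) = (191 + 13) / 878 = 204/878 = 0.2323 → 23.2 map units.

23.2 map units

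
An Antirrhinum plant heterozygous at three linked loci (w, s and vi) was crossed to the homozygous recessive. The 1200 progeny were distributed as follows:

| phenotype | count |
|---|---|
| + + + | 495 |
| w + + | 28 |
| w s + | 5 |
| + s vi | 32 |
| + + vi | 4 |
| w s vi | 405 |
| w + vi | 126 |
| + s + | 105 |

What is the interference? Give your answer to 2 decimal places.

The two most frequent reciprocal classes, + + + and w s vi, are the parental types, so the F1 was + + + / w s vi.
The two rarest classes, + + vi and w s +, are the double crossovers. Comparing them with the parentals, only the vi allele has switched, so vi is the middle locus and the order is s – vi – w.
s–vi: (231 + 9)/1200 = 0.2000; vi–w: (60 + 9)/1200 = 0.0575.
Expected DCO frequency = 0.2000 × 0.0575 ≈ 0.01150; observed = 9/1200 ≈ 0.00750.
Coefficient of coincidence = 0.00750/0.01150 ≈ 0.65; interference = 1 − 0.65 = 0.35.

0.35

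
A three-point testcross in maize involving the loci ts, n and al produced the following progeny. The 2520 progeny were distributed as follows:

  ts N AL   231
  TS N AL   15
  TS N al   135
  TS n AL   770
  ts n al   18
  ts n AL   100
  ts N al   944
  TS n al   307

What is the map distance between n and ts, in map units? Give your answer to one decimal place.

10.6 map units

The two most frequent reciprocal classes, TS n AL and ts N al, are the parental types, so the F1 was TS n AL / ts N al.
The two rarest classes, TS N AL and ts n al, are the double crossovers. Comparing them with the parentals, only the n allele has switched, so n is the middle locus and the order is ts – n – al.
Crossovers in the ts–n interval produce the single-crossover classes ts n AL and TS N al (100 + 135 = 235) plus the double crossovers (33).
RF(ts–n) = (235 + 33) / 2520 = 268/2520 = 0.1063 → 10.6 map units.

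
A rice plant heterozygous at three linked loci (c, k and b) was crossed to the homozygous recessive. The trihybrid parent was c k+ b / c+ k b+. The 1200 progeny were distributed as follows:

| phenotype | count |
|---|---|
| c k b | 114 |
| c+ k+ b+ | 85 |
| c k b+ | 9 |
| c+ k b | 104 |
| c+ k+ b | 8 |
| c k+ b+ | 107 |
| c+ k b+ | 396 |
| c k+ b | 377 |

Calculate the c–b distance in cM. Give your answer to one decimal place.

19.0 cM

The two rarest classes, c+ k+ b and c k b+, are the double crossovers. Comparing them with the parentals, only the c allele has switched, so c is the middle locus and the order is k – c – b.
Crossovers in the c–b interval produce the single-crossover classes c k+ b+ and c+ k b (107 + 104 = 211) plus the double crossovers (17).
RF(c–b) = (211 + 17) / 1200 = 228/1200 = 0.1900 → 19.0 cM.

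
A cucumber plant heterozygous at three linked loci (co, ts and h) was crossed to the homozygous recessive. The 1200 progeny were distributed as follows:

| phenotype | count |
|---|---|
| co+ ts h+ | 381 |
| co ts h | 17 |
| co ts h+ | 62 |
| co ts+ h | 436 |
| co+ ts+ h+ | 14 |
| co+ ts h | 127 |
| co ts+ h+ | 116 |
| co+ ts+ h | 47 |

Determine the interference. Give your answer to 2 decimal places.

The two most frequent reciprocal classes, co+ ts h+ and co ts+ h, are the parental types, so the F1 was co+ ts h+ / co ts+ h.
The two rarest classes, co+ ts+ h+ and co ts h, are the double crossovers. Comparing them with the parentals, only the ts allele has switched, so ts is the middle locus and the order is co – ts – h.
co–ts: (109 + 31)/1200 = 0.1167; ts–h: (243 + 31)/1200 = 0.2283.
Expected DCO frequency = 0.1167 × 0.2283 ≈ 0.02664; observed = 31/1200 ≈ 0.02583.
Coefficient of coincidence = 0.02583/0.02664 ≈ 0.97; interference = 1 − 0.97 = 0.03.

0.03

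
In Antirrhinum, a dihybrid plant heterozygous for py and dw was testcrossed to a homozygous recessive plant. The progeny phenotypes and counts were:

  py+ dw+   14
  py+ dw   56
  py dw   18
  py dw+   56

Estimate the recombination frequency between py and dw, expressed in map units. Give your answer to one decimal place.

22.2 map units

The two most frequent classes, py+ dw (56) and py dw+ (56), are the parental types, so the F1 was py+ dw / py dw+.
The recombinant classes are py+ dw+ and py dw: 14 + 18 = 32.
Recombination frequency = 32/144 = 0.2222 ≈ 22.2%, i.e. 22.2 map units.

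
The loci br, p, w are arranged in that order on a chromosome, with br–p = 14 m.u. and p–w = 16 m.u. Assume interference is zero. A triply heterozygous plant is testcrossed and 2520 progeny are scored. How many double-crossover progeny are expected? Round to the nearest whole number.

Map distances give recombination frequencies of 0.140 and 0.160 for the two intervals.
With no interference, expected double-crossover frequency = 0.140 × 0.160 = 0.02240.
Expected number = 0.02240 × 2520 = 56.45 ≈ 56.

56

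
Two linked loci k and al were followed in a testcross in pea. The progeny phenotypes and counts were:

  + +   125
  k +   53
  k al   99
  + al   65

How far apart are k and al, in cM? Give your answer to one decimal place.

The two most frequent classes, + + (125) and k al (99), are the parental types, so the F1 was + + / k al.
The recombinant classes are + al and k +: 65 + 53 = 118.
Recombination frequency = 118/342 = 0.3450 ≈ 34.5%, i.e. 34.5 cM.

34.5 cM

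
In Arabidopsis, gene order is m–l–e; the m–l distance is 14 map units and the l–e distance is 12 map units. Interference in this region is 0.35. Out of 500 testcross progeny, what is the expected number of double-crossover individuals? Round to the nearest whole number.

5

Map distances give recombination frequencies of 0.140 and 0.120 for the two intervals.
With interference 0.35 (so coincidence = 0.65), expected double-crossover frequency = 0.140 × 0.120 × 0.65 = 0.01092.
Expected number = 0.01092 × 500 = 5.46 ≈ 5.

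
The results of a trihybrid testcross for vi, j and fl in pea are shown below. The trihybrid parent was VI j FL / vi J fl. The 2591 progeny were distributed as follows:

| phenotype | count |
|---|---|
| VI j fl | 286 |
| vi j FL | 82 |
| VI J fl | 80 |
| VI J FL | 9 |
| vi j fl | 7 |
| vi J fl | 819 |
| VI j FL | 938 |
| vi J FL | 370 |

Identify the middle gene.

j

The two rarest classes, VI J FL and vi j fl, are the double crossovers. Comparing them with the parentals, only the j allele has switched, so j is the middle locus and the order is vi – j – fl.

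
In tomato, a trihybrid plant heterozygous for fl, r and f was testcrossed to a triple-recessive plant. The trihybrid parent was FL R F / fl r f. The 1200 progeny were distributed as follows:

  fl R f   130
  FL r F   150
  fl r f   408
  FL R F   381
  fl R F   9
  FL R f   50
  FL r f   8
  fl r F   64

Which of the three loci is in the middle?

fl

The two rarest classes, fl R F and FL r f, are the double crossovers. Comparing them with the parentals, only the fl allele has switched, so fl is the middle locus and the order is r – fl – f.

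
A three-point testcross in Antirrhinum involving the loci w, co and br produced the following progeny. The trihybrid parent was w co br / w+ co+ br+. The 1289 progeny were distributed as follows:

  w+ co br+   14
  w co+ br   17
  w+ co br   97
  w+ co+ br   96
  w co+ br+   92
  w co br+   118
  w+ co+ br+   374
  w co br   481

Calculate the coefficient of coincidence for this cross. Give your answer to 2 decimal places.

The two rarest classes, w co+ br and w+ co br+, are the double crossovers. Comparing them with the parentals, only the co allele has switched, so co is the middle locus and the order is br – co – w.
br–co: (214 + 31)/1289 = 0.1901; co–w: (189 + 31)/1289 = 0.1707.
Expected DCO frequency = 0.1901 × 0.1707 ≈ 0.03245; observed = 31/1289 ≈ 0.02405.
Coefficient of coincidence = 0.02405/0.03245 ≈ 0.74.

0.74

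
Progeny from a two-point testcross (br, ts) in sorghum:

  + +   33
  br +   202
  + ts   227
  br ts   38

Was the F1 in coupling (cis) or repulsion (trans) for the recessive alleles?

trans

The two most frequent classes are + ts (227) and br + (202); these are the parental (non-recombinant) types.
So the F1 carried + ts on one chromosome and br + on the other — the recessive alleles are on opposite chromosomes (trans / repulsion).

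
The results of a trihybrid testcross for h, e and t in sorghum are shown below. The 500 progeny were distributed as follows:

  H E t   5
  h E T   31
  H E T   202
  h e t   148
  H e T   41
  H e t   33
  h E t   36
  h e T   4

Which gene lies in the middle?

The two most frequent reciprocal classes, h e t and H E T, are the parental types, so the F1 was h e t / H E T.
The two rarest classes, h e T and H E t, are the double crossovers. Comparing them with the parentals, only the t allele has switched, so t is the middle locus and the order is h – t – e.

t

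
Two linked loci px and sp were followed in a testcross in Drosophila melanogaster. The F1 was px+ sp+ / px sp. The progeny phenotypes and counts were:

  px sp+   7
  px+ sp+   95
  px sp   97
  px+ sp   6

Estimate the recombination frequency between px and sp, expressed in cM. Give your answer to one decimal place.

The recombinant classes are px+ sp and px sp+: 6 + 7 = 13.
Recombination frequency = 13/205 = 0.0634 ≈ 6.3%, i.e. 6.3 cM.

6.3 cM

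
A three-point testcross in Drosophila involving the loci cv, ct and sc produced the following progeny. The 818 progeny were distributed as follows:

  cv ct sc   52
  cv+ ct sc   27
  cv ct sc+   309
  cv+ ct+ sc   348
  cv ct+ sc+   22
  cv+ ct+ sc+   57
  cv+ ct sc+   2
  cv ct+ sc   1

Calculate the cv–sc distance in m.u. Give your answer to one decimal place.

The two most frequent reciprocal classes, cv ct sc+ and cv+ ct+ sc, are the parental types, so the F1 was cv ct sc+ / cv+ ct+ sc.
The two rarest classes, cv+ ct sc+ and cv ct+ sc, are the double crossovers. Comparing them with the parentals, only the cv allele has switched, so cv is the middle locus and the order is ct – cv – sc.
Crossovers in the cv–sc interval produce the single-crossover classes cv ct sc and cv+ ct+ sc+ (52 + 57 = 109) plus the double crossovers (3).
RF(cv–sc) = (109 + 3) / 818 = 112/818 = 0.1369 → 13.7 m.u.

13.7 m.u.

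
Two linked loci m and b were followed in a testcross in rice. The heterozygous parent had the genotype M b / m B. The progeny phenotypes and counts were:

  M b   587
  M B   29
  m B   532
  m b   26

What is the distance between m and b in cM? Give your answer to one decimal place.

4.7 cM

The recombinant classes are M B and m b: 29 + 26 = 55.
Recombination frequency = 55/1174 = 0.0468 ≈ 4.7%, i.e. 4.7 cM.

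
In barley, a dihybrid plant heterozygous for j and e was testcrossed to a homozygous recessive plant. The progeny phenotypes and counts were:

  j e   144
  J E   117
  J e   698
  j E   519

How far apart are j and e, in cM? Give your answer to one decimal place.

17.7 cM

The two most frequent classes, J e (698) and j E (519), are the parental types, so the F1 was J e / j E.
The recombinant classes are J E and j e: 117 + 144 = 261.
Recombination frequency = 261/1478 = 0.1766 ≈ 17.7%, i.e. 17.7 cM.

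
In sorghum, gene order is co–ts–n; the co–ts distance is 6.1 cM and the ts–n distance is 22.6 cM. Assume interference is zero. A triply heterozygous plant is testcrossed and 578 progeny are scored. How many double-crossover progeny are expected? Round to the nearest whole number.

8

Map distances give recombination frequencies of 0.061 and 0.226 for the two intervals.
With no interference, expected double-crossover frequency = 0.061 × 0.226 = 0.01379.
Expected number = 0.01379 × 578 = 7.97 ≈ 8.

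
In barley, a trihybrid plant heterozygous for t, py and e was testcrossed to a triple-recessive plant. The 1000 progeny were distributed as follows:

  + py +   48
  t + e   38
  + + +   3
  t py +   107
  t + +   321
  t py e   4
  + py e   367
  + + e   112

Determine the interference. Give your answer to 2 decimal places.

The two most frequent reciprocal classes, t + + and + py e, are the parental types, so the F1 was t + + / + py e.
The two rarest classes, + + + and t py e, are the double crossovers. Comparing them with the parentals, only the t allele has switched, so t is the middle locus and the order is py – t – e.
py–t: (219 + 7)/1000 = 0.2260; t–e: (86 + 7)/1000 = 0.0930.
Expected DCO frequency = 0.2260 × 0.0930 ≈ 0.02102; observed = 7/1000 ≈ 0.00700.
Coefficient of coincidence = 0.00700/0.02102 ≈ 0.33; interference = 1 − 0.33 = 0.67.

0.67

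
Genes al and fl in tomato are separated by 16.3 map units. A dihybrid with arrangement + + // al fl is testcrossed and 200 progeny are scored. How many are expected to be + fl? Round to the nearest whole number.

A map distance of 16.3 map units corresponds to a recombination frequency of 0.163.
The F1 is + + / al fl, so + fl is a recombinant gamete class with expected frequency r/2 = 0.163/2 = 0.0815.
Expected number = 0.0815 × 200 = 16.30 ≈ 16.

16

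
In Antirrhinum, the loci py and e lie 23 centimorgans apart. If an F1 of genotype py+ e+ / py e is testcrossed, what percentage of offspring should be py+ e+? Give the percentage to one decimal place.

38.5%

A map distance of 23 centimorgans corresponds to a recombination frequency of 0.230.
The F1 is py+ e+ / py e, so py+ e+ is a parental gamete class with expected frequency (1 − r)/2 = 0.770/2 = 0.3850.
That is 0.3850 = 38.5% of the progeny.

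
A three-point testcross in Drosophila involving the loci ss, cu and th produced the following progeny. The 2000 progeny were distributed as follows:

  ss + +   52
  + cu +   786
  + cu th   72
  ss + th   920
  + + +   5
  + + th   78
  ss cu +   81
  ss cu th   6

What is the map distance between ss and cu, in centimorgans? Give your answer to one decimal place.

8.5 centimorgans

The two most frequent reciprocal classes, + cu + and ss + th, are the parental types, so the F1 was + cu + / ss + th.
The two rarest classes, + + + and ss cu th, are the double crossovers. Comparing them with the parentals, only the cu allele has switched, so cu is the middle locus and the order is ss – cu – th.
Crossovers in the ss–cu interval produce the single-crossover classes ss cu + and + + th (81 + 78 = 159) plus the double crossovers (11).
RF(ss–cu) = (159 + 11) / 2000 = 170/2000 = 0.0850 → 8.5 centimorgans.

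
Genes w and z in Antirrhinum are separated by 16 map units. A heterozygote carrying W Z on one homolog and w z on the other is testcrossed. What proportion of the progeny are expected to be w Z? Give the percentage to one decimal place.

A map distance of 16 map units corresponds to a recombination frequency of 0.160.
The F1 is W Z / w z, so w Z is a recombinant gamete class with expected frequency r/2 = 0.160/2 = 0.0800.
That is 0.0800 = 8.0% of the progeny.

8.0%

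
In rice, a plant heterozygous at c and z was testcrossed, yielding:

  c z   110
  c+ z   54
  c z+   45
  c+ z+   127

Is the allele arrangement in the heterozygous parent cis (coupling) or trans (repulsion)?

The two most frequent classes are c+ z+ (127) and c z (110); these are the parental (non-recombinant) types.
So the F1 carried c+ z+ on one chromosome and c z on the other — the recessive alleles are on the same chromosome (cis / coupling).

cis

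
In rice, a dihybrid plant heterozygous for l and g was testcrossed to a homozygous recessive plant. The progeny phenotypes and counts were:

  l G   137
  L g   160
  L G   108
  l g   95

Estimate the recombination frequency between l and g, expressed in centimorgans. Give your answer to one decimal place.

The two most frequent classes, L g (160) and l G (137), are the parental types, so the F1 was L g / l G.
The recombinant classes are L G and l g: 108 + 95 = 203.
Recombination frequency = 203/500 = 0.4060 ≈ 40.6%, i.e. 40.6 centimorgans.

40.6 centimorgans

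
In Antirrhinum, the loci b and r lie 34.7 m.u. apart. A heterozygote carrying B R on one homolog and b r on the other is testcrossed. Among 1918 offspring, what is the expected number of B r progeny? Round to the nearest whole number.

A map distance of 34.7 m.u. corresponds to a recombination frequency of 0.347.
The F1 is B R / b r, so B r is a recombinant gamete class with expected frequency r/2 = 0.347/2 = 0.1735.
Expected number = 0.1735 × 1918 = 332.77 ≈ 333.

333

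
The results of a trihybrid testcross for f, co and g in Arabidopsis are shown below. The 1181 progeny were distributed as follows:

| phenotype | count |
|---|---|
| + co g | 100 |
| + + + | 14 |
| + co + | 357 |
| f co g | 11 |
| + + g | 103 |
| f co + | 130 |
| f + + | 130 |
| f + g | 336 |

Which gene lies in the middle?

co

The two most frequent reciprocal classes, + co + and f + g, are the parental types, so the F1 was + co + / f + g.
The two rarest classes, + + + and f co g, are the double crossovers. Comparing them with the parentals, only the co allele has switched, so co is the middle locus and the order is f – co – g.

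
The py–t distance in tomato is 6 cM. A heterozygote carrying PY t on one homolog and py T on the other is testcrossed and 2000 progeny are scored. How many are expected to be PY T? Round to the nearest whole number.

A map distance of 6 cM corresponds to a recombination frequency of 0.060.
The F1 is PY t / py T, so PY T is a recombinant gamete class with expected frequency r/2 = 0.060/2 = 0.0300.
Expected number = 0.0300 × 2000 = 60.00 ≈ 60.

60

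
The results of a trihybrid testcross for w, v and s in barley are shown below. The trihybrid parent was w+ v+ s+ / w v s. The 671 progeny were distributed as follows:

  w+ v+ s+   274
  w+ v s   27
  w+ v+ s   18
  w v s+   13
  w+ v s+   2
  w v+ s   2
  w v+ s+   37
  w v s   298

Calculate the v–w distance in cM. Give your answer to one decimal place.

The two rarest classes, w+ v s+ and w v+ s, are the double crossovers. Comparing them with the parentals, only the v allele has switched, so v is the middle locus and the order is w – v – s.
Crossovers in the w–v interval produce the single-crossover classes w v+ s+ and w+ v s (37 + 27 = 64) plus the double crossovers (4).
RF(w–v) = (64 + 4) / 671 = 68/671 = 0.1013 → 10.1 cM.

10.1 cM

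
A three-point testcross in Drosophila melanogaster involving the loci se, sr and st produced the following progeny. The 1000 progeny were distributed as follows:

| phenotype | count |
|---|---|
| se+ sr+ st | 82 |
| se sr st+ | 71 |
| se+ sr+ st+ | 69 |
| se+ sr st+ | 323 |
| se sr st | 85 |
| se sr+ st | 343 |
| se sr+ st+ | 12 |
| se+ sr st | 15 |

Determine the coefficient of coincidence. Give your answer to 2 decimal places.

The two most frequent reciprocal classes, se+ sr st+ and se sr+ st, are the parental types, so the F1 was se+ sr st+ / se sr+ st.
The two rarest classes, se+ sr st and se sr+ st+, are the double crossovers. Comparing them with the parentals, only the st allele has switched, so st is the middle locus and the order is se – st – sr.
se–st: (153 + 27)/1000 = 0.1800; st–sr: (154 + 27)/1000 = 0.1810.
Expected DCO frequency = 0.1800 × 0.1810 ≈ 0.03258; observed = 27/1000 ≈ 0.02700.
Coefficient of coincidence = 0.02700/0.03258 ≈ 0.83.

0.83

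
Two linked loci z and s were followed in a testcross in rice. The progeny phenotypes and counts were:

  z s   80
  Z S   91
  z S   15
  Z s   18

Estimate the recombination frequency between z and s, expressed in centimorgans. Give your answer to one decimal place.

The two most frequent classes, Z S (91) and z s (80), are the parental types, so the F1 was Z S / z s.
The recombinant classes are Z s and z S: 18 + 15 = 33.
Recombination frequency = 33/204 = 0.1618 ≈ 16.2%, i.e. 16.2 centimorgans.

16.2 centimorgans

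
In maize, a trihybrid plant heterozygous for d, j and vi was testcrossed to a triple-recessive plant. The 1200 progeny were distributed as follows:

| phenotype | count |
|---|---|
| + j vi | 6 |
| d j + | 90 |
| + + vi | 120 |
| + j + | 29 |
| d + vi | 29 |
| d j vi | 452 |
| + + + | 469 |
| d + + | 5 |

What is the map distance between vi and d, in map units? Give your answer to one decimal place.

The two most frequent reciprocal classes, d j vi and + + +, are the parental types, so the F1 was d j vi / + + +.
The two rarest classes, + j vi and d + +, are the double crossovers. Comparing them with the parentals, only the d allele has switched, so d is the middle locus and the order is vi – d – j.
Crossovers in the vi–d interval produce the single-crossover classes d j + and + + vi (90 + 120 = 210) plus the double crossovers (11).
RF(vi–d) = (210 + 11) / 1200 = 221/1200 = 0.1842 → 18.4 map units.

18.4 map units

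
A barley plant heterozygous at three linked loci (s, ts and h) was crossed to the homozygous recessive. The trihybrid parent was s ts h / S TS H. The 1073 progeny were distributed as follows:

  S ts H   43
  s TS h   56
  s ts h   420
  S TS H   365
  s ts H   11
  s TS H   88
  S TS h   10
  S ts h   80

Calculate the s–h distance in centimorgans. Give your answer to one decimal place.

The two rarest classes, s ts H and S TS h, are the double crossovers. Comparing them with the parentals, only the h allele has switched, so h is the middle locus and the order is ts – h – s.
Crossovers in the h–s interval produce the single-crossover classes S ts h and s TS H (80 + 88 = 168) plus the double crossovers (21).
RF(h–s) = (168 + 21) / 1073 = 189/1073 = 0.1761 → 17.6 centimorgans.

17.6 centimorgans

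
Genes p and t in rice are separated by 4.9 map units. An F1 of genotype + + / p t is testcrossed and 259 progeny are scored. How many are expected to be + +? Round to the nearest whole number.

123

A map distance of 4.9 map units corresponds to a recombination frequency of 0.049.
The F1 is + + / p t, so + + is a parental gamete class with expected frequency (1 − r)/2 = 0.951/2 = 0.4755.
Expected number = 0.4755 × 259 = 123.15 ≈ 123.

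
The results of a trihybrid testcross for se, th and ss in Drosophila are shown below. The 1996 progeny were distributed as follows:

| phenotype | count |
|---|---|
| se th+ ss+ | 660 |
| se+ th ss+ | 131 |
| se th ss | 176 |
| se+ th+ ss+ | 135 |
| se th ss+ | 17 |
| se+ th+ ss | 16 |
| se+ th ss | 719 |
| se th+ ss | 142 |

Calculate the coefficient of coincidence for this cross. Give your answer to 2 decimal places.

The two most frequent reciprocal classes, se th+ ss+ and se+ th ss, are the parental types, so the F1 was se th+ ss+ / se+ th ss.
The two rarest classes, se th ss+ and se+ th+ ss, are the double crossovers. Comparing them with the parentals, only the th allele has switched, so th is the middle locus and the order is se – th – ss.
se–th: (311 + 33)/1996 = 0.1723; th–ss: (273 + 33)/1996 = 0.1533.
Expected DCO frequency = 0.1723 × 0.1533 ≈ 0.02641; observed = 33/1996 ≈ 0.01653.
Coefficient of coincidence = 0.01653/0.02641 ≈ 0.63.

0.63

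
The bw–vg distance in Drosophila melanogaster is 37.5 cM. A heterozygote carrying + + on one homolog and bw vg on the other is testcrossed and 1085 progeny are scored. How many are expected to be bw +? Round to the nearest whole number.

203

A map distance of 37.5 cM corresponds to a recombination frequency of 0.375.
The F1 is + + / bw vg, so bw + is a recombinant gamete class with expected frequency r/2 = 0.375/2 = 0.1875.
Expected number = 0.1875 × 1085 = 203.44 ≈ 203.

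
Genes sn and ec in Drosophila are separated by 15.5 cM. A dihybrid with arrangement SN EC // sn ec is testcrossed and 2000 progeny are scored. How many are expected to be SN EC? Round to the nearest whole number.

845

A map distance of 15.5 cM corresponds to a recombination frequency of 0.155.
The F1 is SN EC / sn ec, so SN EC is a parental gamete class with expected frequency (1 − r)/2 = 0.845/2 = 0.4225.
Expected number = 0.4225 × 2000 = 845.00 ≈ 845.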